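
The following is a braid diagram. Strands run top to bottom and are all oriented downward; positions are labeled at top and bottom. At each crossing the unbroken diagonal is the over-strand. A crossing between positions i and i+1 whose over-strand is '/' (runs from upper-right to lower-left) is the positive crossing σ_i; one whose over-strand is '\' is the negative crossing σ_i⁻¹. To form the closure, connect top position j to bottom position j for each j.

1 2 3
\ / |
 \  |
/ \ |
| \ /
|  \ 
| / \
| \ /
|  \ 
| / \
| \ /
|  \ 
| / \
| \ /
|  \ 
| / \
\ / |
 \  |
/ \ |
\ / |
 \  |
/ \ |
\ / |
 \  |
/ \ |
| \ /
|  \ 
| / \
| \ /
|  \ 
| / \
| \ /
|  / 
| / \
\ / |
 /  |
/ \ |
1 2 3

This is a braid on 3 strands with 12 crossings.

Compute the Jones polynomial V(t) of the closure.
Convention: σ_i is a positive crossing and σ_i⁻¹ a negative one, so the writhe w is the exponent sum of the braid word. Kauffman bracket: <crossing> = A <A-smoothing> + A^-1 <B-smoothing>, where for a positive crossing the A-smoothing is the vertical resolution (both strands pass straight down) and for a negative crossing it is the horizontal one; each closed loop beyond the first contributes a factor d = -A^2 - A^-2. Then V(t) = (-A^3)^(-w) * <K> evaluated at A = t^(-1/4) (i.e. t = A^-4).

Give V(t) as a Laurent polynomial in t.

Reading the diagram top to bottom ('/'-over between positions i,i+1 = s_i, '\'-over = s_i^-1): braid word = s1^-1 s2^-1 s2^-1 s2^-1 s2^-1 s1^-1 s1^-1 s1^-1 s2^-1 s2^-1 s2 s1.
The presented braid s1^-1 s2^-1 s2^-1 s2^-1 s2^-1 s1^-1 s1^-1 s1^-1 s2^-1 s2^-1 s2 s1 on 3 strands reduces by inverse Markov moves (closure unchanged at each step):
  Deconjugate: the word is γ·β·γ⁻¹ with γ = s1^-1 (prefix) and γ⁻¹ = s1 (suffix); strip both.
  Deconjugate: the word is γ·β·γ⁻¹ with γ = s2^-1 (prefix) and γ⁻¹ = s2 (suffix); strip both.
Reduced to β = s2^-1 s2^-1 s2^-1 s1^-1 s1^-1 s1^-1 s2^-1 s2^-1 on 3 strands, 8 crossings.
Compute on β:
Braid: s2^-1 s2^-1 s2^-1 s1^-1 s1^-1 s1^-1 s2^-1 s2^-1 on 3 strands, 8 crossings.
Writhe w = (#positive) - (#negative) = 0 - 8 = -8.
Computing the Kauffman bracket via state sum. There are 2^8 = 256 states.
For each crossing: s=0 is the vertical smoothing, s=1 horizontal. Crossing k contributes A^(sign_k * (1 - 2*s_k)); loop factor d = -A^2 - A^-2.
Tabulate the states by total A-exponent and number of loops L (A-exp: L × count):
  A^8: L=7 ×1
  A^6: L=6 ×8
  A^4: L=5 ×28
  A^2: L=4 ×55, L=6 ×1
  A^0: L=3 ×65, L=5 ×5
  A^-2: L=2 ×45, L=4 ×11
  A^-4: L=1 ×15, L=3 ×13
  A^-6: L=2 ×8
  A^-8: L=3 ×1
Each group contributes A^e * Σ count * d^(L-1):
Powers of d = -A^2 - A^-2: d^2 = A^4 + 2 + A^-4; d^3 = -A^6 - 3*A^2 - 3*A^-2 - A^-6; d^4 = A^8 + 4*A^4 + 6 + 4*A^-4 + A^-8; d^5 = -A^10 - 5*A^6 - 10*A^2 - 10*A^-2 - 5*A^-6 - A^-10; d^6 = A^12 + 6*A^8 + 15*A^4 + 20 + 15*A^-4 + 6*A^-8 + A^-12.
  A^8 * (d^6) = A^20 + 6*A^16 + 15*A^12 + 20*A^8 + 15*A^4 + 6 + A^-4
  A^6 * (8*d^5) = -8*A^16 - 40*A^12 - 80*A^8 - 80*A^4 - 40 - 8*A^-4
  A^4 * (28*d^4) = 28*A^12 + 112*A^8 + 168*A^4 + 112 + 28*A^-4
  A^2 * (55*d^3 + d^5) = -A^12 - 60*A^8 - 175*A^4 - 175 - 60*A^-4 - A^-8
  A^0 * (65*d^2 + 5*d^4) = 5*A^8 + 85*A^4 + 160 + 85*A^-4 + 5*A^-8
  A^-2 * (45*d + 11*d^3) = -11*A^4 - 78 - 78*A^-4 - 11*A^-8
  A^-4 * (15 + 13*d^2) = 13 + 41*A^-4 + 13*A^-8
  A^-6 * (8*d) = -8*A^-4 - 8*A^-8
  A^-8 * (d^2) = A^-4 + 2*A^-8 + A^-12
Summing the groups: <K> = A^20 - 2*A^16 + 2*A^12 - 3*A^8 + 2*A^4 - 2 + 2*A^-4 + A^-12
Normalise by the writhe: (-A^3)^(-w) = (-A^3)^(8) = A^24, so f(A) = A^24 * <K> = A^44 - 2*A^40 + 2*A^36 - 3*A^32 + 2*A^28 - 2*A^24 + 2*A^20 + A^12.
Substitute A = t^(-1/4), i.e. A^e → t^(-e/4): V(t) = t^-3 + 2*t^-5 - 2*t^-6 + 2*t^-7 - 3*t^-8 + 2*t^-9 - 2*t^-10 + t^-11

Answer: t^-3 + 2*t^-5 - 2*t^-6 + 2*t^-7 - 3*t^-8 + 2*t^-9 - 2*t^-10 + t^-11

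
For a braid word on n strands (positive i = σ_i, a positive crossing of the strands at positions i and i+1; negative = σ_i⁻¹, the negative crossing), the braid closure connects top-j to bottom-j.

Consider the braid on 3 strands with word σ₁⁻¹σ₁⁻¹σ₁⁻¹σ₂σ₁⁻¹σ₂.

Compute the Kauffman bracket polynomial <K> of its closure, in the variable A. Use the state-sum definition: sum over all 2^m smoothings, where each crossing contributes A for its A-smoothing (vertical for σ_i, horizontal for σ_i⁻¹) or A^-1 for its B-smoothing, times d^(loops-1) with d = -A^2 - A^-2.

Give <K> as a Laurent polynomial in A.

A^14 - 2*A^10 + 2*A^6 - 2*A^2 + 2*A^-2 - A^-6 + A^-10

Derivation:
Braid: s1^-1 s1^-1 s1^-1 s2 s1^-1 s2 on 3 strands, 6 crossings.
Writhe w = (#positive) - (#negative) = 2 - 4 = -2.
Enumerate smoothing states for the bracket polynomial. There are 2^6 = 64 states.
Each crossing splits two ways (0=vertical, 1=horizontal). The state's weight is A^(#A-smoothings - #B-smoothings) * d^(loops - 1).
Tabulate the states by total A-exponent and number of loops L (A-exp: L × count):
  A^6: L=5 ×1
  A^4: L=4 ×6
  A^2: L=3 ×15
  A^0: L=2 ×19, L=4 ×1
  A^-2: L=1 ×11, L=3 ×4
  A^-4: L=2 ×6
  A^-6: L=3 ×1
Each group contributes A^e * Σ count * d^(L-1):
Powers of d = -A^2 - A^-2: d^2 = A^4 + 2 + A^-4; d^3 = -A^6 - 3*A^2 - 3*A^-2 - A^-6; d^4 = A^8 + 4*A^4 + 6 + 4*A^-4 + A^-8.
  A^6 * (d^4) = A^14 + 4*A^10 + 6*A^6 + 4*A^2 + A^-2
  A^4 * (6*d^3) = -6*A^10 - 18*A^6 - 18*A^2 - 6*A^-2
  A^2 * (15*d^2) = 15*A^6 + 30*A^2 + 15*A^-2
  A^0 * (19*d + d^3) = -A^6 - 22*A^2 - 22*A^-2 - A^-6
  A^-2 * (11 + 4*d^2) = 4*A^2 + 19*A^-2 + 4*A^-6
  A^-4 * (6*d) = -6*A^-2 - 6*A^-6
  A^-6 * (d^2) = A^-2 + 2*A^-6 + A^-10
Summing the groups: <K> = A^14 - 2*A^10 + 2*A^6 - 2*A^2 + 2*A^-2 - A^-6 + A^-10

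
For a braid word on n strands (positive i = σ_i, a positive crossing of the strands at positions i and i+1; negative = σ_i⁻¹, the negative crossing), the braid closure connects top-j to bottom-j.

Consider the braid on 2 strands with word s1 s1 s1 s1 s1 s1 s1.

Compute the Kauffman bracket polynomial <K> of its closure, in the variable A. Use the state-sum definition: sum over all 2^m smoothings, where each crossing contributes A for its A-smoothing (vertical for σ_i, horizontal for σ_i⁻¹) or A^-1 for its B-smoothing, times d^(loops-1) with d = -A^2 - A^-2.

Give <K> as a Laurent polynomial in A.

-A^9 - A + A^-3 - A^-7 + A^-11 - A^-15 + A^-19

Derivation:
Braid: s1 s1 s1 s1 s1 s1 s1 on 2 strands, 7 crossings.
Writhe w = (#positive) - (#negative) = 7 - 0 = 7.
Computing the Kauffman bracket via state sum. There are 2^7 = 128 states.
Smooth each crossing (0=||, 1=⌣⌢); contribution A^(Σ sign_k(1-2s_k)) * d^(L-1).
Tabulate the states by total A-exponent and number of loops L (A-exp: L × count):
  A^7: L=2 ×1
  A^5: L=1 ×7
  A^3: L=2 ×21
  A^1: L=3 ×35
  A^-1: L=4 ×35
  A^-3: L=5 ×21
  A^-5: L=6 ×7
  A^-7: L=7 ×1
Each group contributes A^e * Σ count * d^(L-1):
Powers of d = -A^2 - A^-2: d^2 = A^4 + 2 + A^-4; d^3 = -A^6 - 3*A^2 - 3*A^-2 - A^-6; d^4 = A^8 + 4*A^4 + 6 + 4*A^-4 + A^-8; d^5 = -A^10 - 5*A^6 - 10*A^2 - 10*A^-2 - 5*A^-6 - A^-10; d^6 = A^12 + 6*A^8 + 15*A^4 + 20 + 15*A^-4 + 6*A^-8 + A^-12.
  A^7 * (d) = -A^9 - A^5
  A^5 * (7) = 7*A^5
  A^3 * (21*d) = -21*A^5 - 21*A
  A^1 * (35*d^2) = 35*A^5 + 70*A + 35*A^-3
  A^-1 * (35*d^3) = -35*A^5 - 105*A - 105*A^-3 - 35*A^-7
  A^-3 * (21*d^4) = 21*A^5 + 84*A + 126*A^-3 + 84*A^-7 + 21*A^-11
  A^-5 * (7*d^5) = -7*A^5 - 35*A - 70*A^-3 - 70*A^-7 - 35*A^-11 - 7*A^-15
  A^-7 * (d^6) = A^5 + 6*A + 15*A^-3 + 20*A^-7 + 15*A^-11 + 6*A^-15 + A^-19
Summing the groups: <K> = -A^9 - A + A^-3 - A^-7 + A^-11 - A^-15 + A^-19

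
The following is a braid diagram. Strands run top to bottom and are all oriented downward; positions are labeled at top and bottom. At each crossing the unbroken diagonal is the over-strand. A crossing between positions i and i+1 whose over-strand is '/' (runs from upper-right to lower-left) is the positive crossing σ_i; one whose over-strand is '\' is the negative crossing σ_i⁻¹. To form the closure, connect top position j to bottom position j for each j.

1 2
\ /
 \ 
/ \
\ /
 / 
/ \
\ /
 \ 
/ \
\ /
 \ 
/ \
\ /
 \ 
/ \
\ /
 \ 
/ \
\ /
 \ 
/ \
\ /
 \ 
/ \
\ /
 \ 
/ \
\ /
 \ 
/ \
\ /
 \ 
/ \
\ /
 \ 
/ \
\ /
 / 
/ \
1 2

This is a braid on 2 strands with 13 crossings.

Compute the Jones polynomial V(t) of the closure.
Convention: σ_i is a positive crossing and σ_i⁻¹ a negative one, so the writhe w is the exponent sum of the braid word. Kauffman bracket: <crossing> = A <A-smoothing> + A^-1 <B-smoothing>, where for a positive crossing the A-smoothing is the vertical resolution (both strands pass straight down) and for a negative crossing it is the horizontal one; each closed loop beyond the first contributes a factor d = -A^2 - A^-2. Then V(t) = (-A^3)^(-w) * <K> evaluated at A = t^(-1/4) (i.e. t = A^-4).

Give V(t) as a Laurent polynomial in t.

t^-4 + t^-6 - t^-7 + t^-8 - t^-9 + t^-10 - t^-11 + t^-12 - t^-13

Derivation:
Reading the diagram top to bottom ('/'-over between positions i,i+1 = s_i, '\'-over = s_i^-1): braid word = s1^-1 s1 s1^-1 s1^-1 s1^-1 s1^-1 s1^-1 s1^-1 s1^-1 s1^-1 s1^-1 s1^-1 s1.
The presented braid s1^-1 s1 s1^-1 s1^-1 s1^-1 s1^-1 s1^-1 s1^-1 s1^-1 s1^-1 s1^-1 s1^-1 s1 on 2 strands reduces by inverse Markov moves (closure unchanged at each step):
  Deconjugate: the word is γ·β·γ⁻¹ with γ = s1^-1 s1 (prefix) and γ⁻¹ = s1^-1 s1 (suffix); strip both.
Reduced to β = s1^-1 s1^-1 s1^-1 s1^-1 s1^-1 s1^-1 s1^-1 s1^-1 s1^-1 on 2 strands, 9 crossings.
Compute on β:
Braid: s1^-1 s1^-1 s1^-1 s1^-1 s1^-1 s1^-1 s1^-1 s1^-1 s1^-1 on 2 strands, 9 crossings.
Writhe w = (#positive) - (#negative) = 0 - 9 = -9.
State-sum expansion of <K>. There are 2^9 = 512 states.
For each crossing: s=0 is the vertical smoothing, s=1 horizontal. Crossing k contributes A^(sign_k * (1 - 2*s_k)); loop factor d = -A^2 - A^-2.
Tabulate the states by total A-exponent and number of loops L (A-exp: L × count):
  A^9: L=9 ×1
  A^7: L=8 ×9
  A^5: L=7 ×36
  A^3: L=6 ×84
  A^1: L=5 ×126
  A^-1: L=4 ×126
  A^-3: L=3 ×84
  A^-5: L=2 ×36
  A^-7: L=1 ×9
  A^-9: L=2 ×1
Each group contributes A^e * Σ count * d^(L-1):
Powers of d = -A^2 - A^-2: d^2 = A^4 + 2 + A^-4; d^3 = -A^6 - 3*A^2 - 3*A^-2 - A^-6; d^4 = A^8 + 4*A^4 + 6 + 4*A^-4 + A^-8; d^5 = -A^10 - 5*A^6 - 10*A^2 - 10*A^-2 - 5*A^-6 - A^-10; d^6 = A^12 + 6*A^8 + 15*A^4 + 20 + 15*A^-4 + 6*A^-8 + A^-12; d^7 = -A^14 - 7*A^10 - 21*A^6 - 35*A^2 - 35*A^-2 - 21*A^-6 - 7*A^-10 - A^-14; d^8 = A^16 + 8*A^12 + 28*A^8 + 56*A^4 + 70 + 56*A^-4 + 28*A^-8 + 8*A^-12 + A^-16.
  A^9 * (d^8) = A^25 + 8*A^21 + 28*A^17 + 56*A^13 + 70*A^9 + 56*A^5 + 28*A + 8*A^-3 + A^-7
  A^7 * (9*d^7) = -9*A^21 - 63*A^17 - 189*A^13 - 315*A^9 - 315*A^5 - 189*A - 63*A^-3 - 9*A^-7
  A^5 * (36*d^6) = 36*A^17 + 216*A^13 + 540*A^9 + 720*A^5 + 540*A + 216*A^-3 + 36*A^-7
  A^3 * (84*d^5) = -84*A^13 - 420*A^9 - 840*A^5 - 840*A - 420*A^-3 - 84*A^-7
  A^1 * (126*d^4) = 126*A^9 + 504*A^5 + 756*A + 504*A^-3 + 126*A^-7
  A^-1 * (126*d^3) = -126*A^5 - 378*A - 378*A^-3 - 126*A^-7
  A^-3 * (84*d^2) = 84*A + 168*A^-3 + 84*A^-7
  A^-5 * (36*d) = -36*A^-3 - 36*A^-7
  A^-7 * (9) = 9*A^-7
  A^-9 * (d) = -A^-7 - A^-11
Summing the groups: <K> = A^25 - A^21 + A^17 - A^13 + A^9 - A^5 + A - A^-3 - A^-11
Normalise by the writhe: (-A^3)^(-w) = (-A^3)^(9) = -A^27, so f(A) = -A^27 * <K> = -A^52 + A^48 - A^44 + A^40 - A^36 + A^32 - A^28 + A^24 + A^16.
Substitute A = t^(-1/4), i.e. A^e → t^(-e/4): V(t) = t^-4 + t^-6 - t^-7 + t^-8 - t^-9 + t^-10 - t^-11 + t^-12 - t^-13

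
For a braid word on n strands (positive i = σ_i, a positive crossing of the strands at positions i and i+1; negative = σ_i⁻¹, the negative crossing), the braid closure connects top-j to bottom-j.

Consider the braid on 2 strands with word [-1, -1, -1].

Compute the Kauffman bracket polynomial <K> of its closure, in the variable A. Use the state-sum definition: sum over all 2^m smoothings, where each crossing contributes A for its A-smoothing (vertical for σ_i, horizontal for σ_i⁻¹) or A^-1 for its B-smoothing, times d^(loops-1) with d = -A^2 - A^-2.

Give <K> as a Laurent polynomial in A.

A^7 - A^3 - A^-5

Derivation:
Braid: s1^-1 s1^-1 s1^-1 on 2 strands, 3 crossings.
Writhe w = (#positive) - (#negative) = 0 - 3 = -3.
Computing the Kauffman bracket via state sum. There are 2^3 = 8 states.
Smooth each crossing (0=||, 1=⌣⌢); contribution A^(Σ sign_k(1-2s_k)) * d^(L-1).
  state 000: A-exp=-3, loops=2, term = A^-3 * d^1
  state 001: A-exp=-1, loops=1, term = A^-1 * d^0
  state 010: A-exp=-1, loops=1, term = A^-1 * d^0
  state 011: A-exp=+1, loops=2, term = A^1 * d^1
  state 100: A-exp=-1, loops=1, term = A^-1 * d^0
  state 101: A-exp=+1, loops=2, term = A^1 * d^1
  state 110: A-exp=+1, loops=2, term = A^1 * d^1
  state 111: A-exp=+3, loops=3, term = A^3 * d^2
Collect the terms by A-exponent (count of states per loop number):
Powers of d = -A^2 - A^-2: d^2 = A^4 + 2 + A^-4.
  A^3 * (d^2) = A^7 + 2*A^3 + A^-1
  A^1 * (3*d) = -3*A^3 - 3*A^-1
  A^-1 * (3) = 3*A^-1
  A^-3 * (d) = -A^-1 - A^-5
Summing the groups: <K> = A^7 - A^3 - A^-5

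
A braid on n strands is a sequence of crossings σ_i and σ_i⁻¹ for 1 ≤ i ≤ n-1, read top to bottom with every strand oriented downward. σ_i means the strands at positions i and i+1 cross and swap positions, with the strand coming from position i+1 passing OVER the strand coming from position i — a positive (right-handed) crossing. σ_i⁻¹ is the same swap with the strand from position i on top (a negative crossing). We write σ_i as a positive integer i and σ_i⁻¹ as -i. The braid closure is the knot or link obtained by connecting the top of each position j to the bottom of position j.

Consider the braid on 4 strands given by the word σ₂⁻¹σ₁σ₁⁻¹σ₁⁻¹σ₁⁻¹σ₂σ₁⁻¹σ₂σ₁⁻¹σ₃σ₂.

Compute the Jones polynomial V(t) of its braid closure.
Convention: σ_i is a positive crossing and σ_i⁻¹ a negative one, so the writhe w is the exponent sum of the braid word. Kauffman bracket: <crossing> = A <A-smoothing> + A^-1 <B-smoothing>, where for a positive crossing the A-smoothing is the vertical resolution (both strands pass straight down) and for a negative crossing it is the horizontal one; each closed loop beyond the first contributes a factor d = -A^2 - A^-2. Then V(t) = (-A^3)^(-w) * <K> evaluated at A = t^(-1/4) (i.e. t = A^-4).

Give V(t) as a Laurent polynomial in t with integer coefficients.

The presented braid s2^-1 s1 s1^-1 s1^-1 s1^-1 s2 s1^-1 s2 s1^-1 s3 s2 on 4 strands reduces by inverse Markov moves (closure unchanged at each step):
  Deconjugate: the word is γ·β·γ⁻¹ with γ = s2^-1 (prefix) and γ⁻¹ = s2 (suffix); strip both.
  Destabilize: the word has the form β·s3 where s3 occurs only as the final letter (β ∈ B_3); drop it and the last strand → 3 strands.
  Deconjugate: the word is γ·β·γ⁻¹ with γ = s1 (prefix) and γ⁻¹ = s1^-1 (suffix); strip both.
Reduced to β = s1^-1 s1^-1 s1^-1 s2 s1^-1 s2 on 3 strands, 6 crossings.
Compute on β:
Braid: s1^-1 s1^-1 s1^-1 s2 s1^-1 s2 on 3 strands, 6 crossings.
Writhe w = (#positive) - (#negative) = 2 - 4 = -2.
Enumerate smoothing states for the bracket polynomial. There are 2^6 = 64 states.
Smooth each crossing (0=||, 1=⌣⌢); contribution A^(Σ sign_k(1-2s_k)) * d^(L-1).
Tabulate the states by total A-exponent and number of loops L (A-exp: L × count):
  A^6: L=5 ×1
  A^4: L=4 ×6
  A^2: L=3 ×15
  A^0: L=2 ×19, L=4 ×1
  A^-2: L=1 ×11, L=3 ×4
  A^-4: L=2 ×6
  A^-6: L=3 ×1
Each group contributes A^e * Σ count * d^(L-1):
Powers of d = -A^2 - A^-2: d^2 = A^4 + 2 + A^-4; d^3 = -A^6 - 3*A^2 - 3*A^-2 - A^-6; d^4 = A^8 + 4*A^4 + 6 + 4*A^-4 + A^-8.
  A^6 * (d^4) = A^14 + 4*A^10 + 6*A^6 + 4*A^2 + A^-2
  A^4 * (6*d^3) = -6*A^10 - 18*A^6 - 18*A^2 - 6*A^-2
  A^2 * (15*d^2) = 15*A^6 + 30*A^2 + 15*A^-2
  A^0 * (19*d + d^3) = -A^6 - 22*A^2 - 22*A^-2 - A^-6
  A^-2 * (11 + 4*d^2) = 4*A^2 + 19*A^-2 + 4*A^-6
  A^-4 * (6*d) = -6*A^-2 - 6*A^-6
  A^-6 * (d^2) = A^-2 + 2*A^-6 + A^-10
Summing the groups: <K> = A^14 - 2*A^10 + 2*A^6 - 2*A^2 + 2*A^-2 - A^-6 + A^-10
Normalise by the writhe: (-A^3)^(-w) = (-A^3)^(2) = A^6, so f(A) = A^6 * <K> = A^20 - 2*A^16 + 2*A^12 - 2*A^8 + 2*A^4 - 1 + A^-4.
Substitute A = t^(-1/4), i.e. A^e → t^(-e/4): V(t) = t - 1 + 2*t^-1 - 2*t^-2 + 2*t^-3 - 2*t^-4 + t^-5

Answer: t - 1 + 2*t^-1 - 2*t^-2 + 2*t^-3 - 2*t^-4 + t^-5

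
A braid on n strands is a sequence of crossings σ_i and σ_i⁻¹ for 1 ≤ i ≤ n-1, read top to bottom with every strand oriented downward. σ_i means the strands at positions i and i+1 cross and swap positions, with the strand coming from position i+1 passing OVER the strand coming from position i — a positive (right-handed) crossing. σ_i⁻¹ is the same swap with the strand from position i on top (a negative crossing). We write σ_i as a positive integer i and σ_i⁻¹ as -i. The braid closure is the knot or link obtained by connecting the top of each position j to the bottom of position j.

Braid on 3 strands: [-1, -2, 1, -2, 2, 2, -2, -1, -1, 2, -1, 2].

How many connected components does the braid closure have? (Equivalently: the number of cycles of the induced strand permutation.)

3

Derivation:
Track the strand permutation on 3 strands, starting from identity.
  step 1: s1^-1 swaps positions 1,2 -> [2 1 3]
  step 2: s2^-1 swaps positions 2,3 -> [2 3 1]
  step 3: s1 swaps positions 1,2 -> [3 2 1]
  step 4: s2^-1 swaps positions 2,3 -> [3 1 2]
  step 5: s2 swaps positions 2,3 -> [3 2 1]
  step 6: s2 swaps positions 2,3 -> [3 1 2]
  step 7: s2^-1 swaps positions 2,3 -> [3 2 1]
  step 8: s1^-1 swaps positions 1,2 -> [2 3 1]
  step 9: s1^-1 swaps positions 1,2 -> [3 2 1]
  step 10: s2 swaps positions 2,3 -> [3 1 2]
  step 11: s1^-1 swaps positions 1,2 -> [1 3 2]
  step 12: s2 swaps positions 2,3 -> [1 2 3]
Final permutation (position -> original strand): [1 2 3]
Closure components = cycle count of this permutation = 3.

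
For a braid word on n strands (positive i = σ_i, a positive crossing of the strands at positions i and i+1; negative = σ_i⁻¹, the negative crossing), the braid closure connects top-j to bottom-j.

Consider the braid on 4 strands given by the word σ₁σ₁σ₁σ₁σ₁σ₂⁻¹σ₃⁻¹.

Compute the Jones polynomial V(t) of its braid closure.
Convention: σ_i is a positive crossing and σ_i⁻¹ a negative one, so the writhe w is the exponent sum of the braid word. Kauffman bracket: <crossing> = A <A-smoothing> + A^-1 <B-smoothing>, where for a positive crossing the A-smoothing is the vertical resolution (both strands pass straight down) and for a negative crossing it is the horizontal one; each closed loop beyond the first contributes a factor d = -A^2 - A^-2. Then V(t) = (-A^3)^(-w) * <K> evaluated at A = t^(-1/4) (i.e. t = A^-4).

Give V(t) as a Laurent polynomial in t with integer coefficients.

The presented braid s1 s1 s1 s1 s1 s2^-1 s3^-1 on 4 strands reduces by inverse Markov moves (closure unchanged at each step):
  Destabilize: the word has the form β·s3^-1 where s3^-1 occurs only as the final letter (β ∈ B_3); drop it and the last strand → 3 strands.
  Destabilize: the word has the form β·s2^-1 where s2^-1 occurs only as the final letter (β ∈ B_2); drop it and the last strand → 2 strands.
Reduced to β = s1 s1 s1 s1 s1 on 2 strands, 5 crossings.
Compute on β:
Braid: s1 s1 s1 s1 s1 on 2 strands, 5 crossings.
Writhe w = (#positive) - (#negative) = 5 - 0 = 5.
State-sum expansion of <K>. There are 2^5 = 32 states.
Smooth each crossing (0=||, 1=⌣⌢); contribution A^(Σ sign_k(1-2s_k)) * d^(L-1).
  state 00000: A-exp=+5, loops=2, term = A^5 * d^1
  state 00001: A-exp=+3, loops=1, term = A^3 * d^0
  state 00010: A-exp=+3, loops=1, term = A^3 * d^0
  state 00011: A-exp=+1, loops=2, term = A^1 * d^1
  state 00100: A-exp=+3, loops=1, term = A^3 * d^0
  state 00101: A-exp=+1, loops=2, term = A^1 * d^1
  state 00110: A-exp=+1, loops=2, term = A^1 * d^1
  state 00111: A-exp=-1, loops=3, term = A^-1 * d^2
  state 01000: A-exp=+3, loops=1, term = A^3 * d^0
  state 01001: A-exp=+1, loops=2, term = A^1 * d^1
  state 01010: A-exp=+1, loops=2, term = A^1 * d^1
  state 01011: A-exp=-1, loops=3, term = A^-1 * d^2
  state 01100: A-exp=+1, loops=2, term = A^1 * d^1
  state 01101: A-exp=-1, loops=3, term = A^-1 * d^2
  state 01110: A-exp=-1, loops=3, term = A^-1 * d^2
  state 01111: A-exp=-3, loops=4, term = A^-3 * d^3
  state 10000: A-exp=+3, loops=1, term = A^3 * d^0
  state 10001: A-exp=+1, loops=2, term = A^1 * d^1
  state 10010: A-exp=+1, loops=2, term = A^1 * d^1
  state 10011: A-exp=-1, loops=3, term = A^-1 * d^2
  state 10100: A-exp=+1, loops=2, term = A^1 * d^1
  state 10101: A-exp=-1, loops=3, term = A^-1 * d^2
  state 10110: A-exp=-1, loops=3, term = A^-1 * d^2
  state 10111: A-exp=-3, loops=4, term = A^-3 * d^3
  state 11000: A-exp=+1, loops=2, term = A^1 * d^1
  state 11001: A-exp=-1, loops=3, term = A^-1 * d^2
  state 11010: A-exp=-1, loops=3, term = A^-1 * d^2
  state 11011: A-exp=-3, loops=4, term = A^-3 * d^3
  state 11100: A-exp=-1, loops=3, term = A^-1 * d^2
  state 11101: A-exp=-3, loops=4, term = A^-3 * d^3
  state 11110: A-exp=-3, loops=4, term = A^-3 * d^3
  state 11111: A-exp=-5, loops=5, term = A^-5 * d^4
Collect the terms by A-exponent (count of states per loop number):
Powers of d = -A^2 - A^-2: d^2 = A^4 + 2 + A^-4; d^3 = -A^6 - 3*A^2 - 3*A^-2 - A^-6; d^4 = A^8 + 4*A^4 + 6 + 4*A^-4 + A^-8.
  A^5 * (d) = -A^7 - A^3
  A^3 * (5) = 5*A^3
  A^1 * (10*d) = -10*A^3 - 10*A^-1
  A^-1 * (10*d^2) = 10*A^3 + 20*A^-1 + 10*A^-5
  A^-3 * (5*d^3) = -5*A^3 - 15*A^-1 - 15*A^-5 - 5*A^-9
  A^-5 * (d^4) = A^3 + 4*A^-1 + 6*A^-5 + 4*A^-9 + A^-13
Summing the groups: <K> = -A^7 - A^-1 + A^-5 - A^-9 + A^-13
Normalise by the writhe: (-A^3)^(-w) = (-A^3)^(-5) = -A^-15, so f(A) = -A^-15 * <K> = A^-8 + A^-16 - A^-20 + A^-24 - A^-28.
Substitute A = t^(-1/4), i.e. A^e → t^(-e/4): V(t) = -t^7 + t^6 - t^5 + t^4 + t^2

Answer: -t^7 + t^6 - t^5 + t^4 + t^2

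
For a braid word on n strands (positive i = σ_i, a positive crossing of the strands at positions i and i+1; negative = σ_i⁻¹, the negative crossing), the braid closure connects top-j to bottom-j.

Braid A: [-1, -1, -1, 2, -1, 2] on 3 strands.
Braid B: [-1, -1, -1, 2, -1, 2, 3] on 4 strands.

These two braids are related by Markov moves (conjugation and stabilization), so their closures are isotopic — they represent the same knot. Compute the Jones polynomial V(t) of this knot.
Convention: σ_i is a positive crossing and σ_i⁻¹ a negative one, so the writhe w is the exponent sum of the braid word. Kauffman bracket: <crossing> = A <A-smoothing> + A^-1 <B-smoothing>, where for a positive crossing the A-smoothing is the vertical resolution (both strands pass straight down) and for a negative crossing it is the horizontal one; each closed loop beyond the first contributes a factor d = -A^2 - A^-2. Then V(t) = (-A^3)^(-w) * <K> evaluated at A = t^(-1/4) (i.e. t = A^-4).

Markov-equivalent braids have isotopic closures, hence identical knot invariants. Strip the Markov moves from each word to reach a common short braid β, then compute V(t) once on β.
Braid A: s1^-1 s1^-1 s1^-1 s2 s1^-1 s2 on 3 strands has no conjugating prefix/suffix or stabilization to strip; take β = s1^-1 s1^-1 s1^-1 s2 s1^-1 s2.
Braid B: s1^-1 s1^-1 s1^-1 s2 s1^-1 s2 s3 on 4 strands reduces by inverse Markov moves (closure unchanged at each step):
  Destabilize: the word has the form β·s3 where s3 occurs only as the final letter (β ∈ B_3); drop it and the last strand → 3 strands.
Reduced to β = s1^-1 s1^-1 s1^-1 s2 s1^-1 s2 on 3 strands, 6 crossings.
Both give the same β = s1^-1 s1^-1 s1^-1 s2 s1^-1 s2 on 3 strands, so one state sum suffices:
Braid: s1^-1 s1^-1 s1^-1 s2 s1^-1 s2 on 3 strands, 6 crossings.
Writhe w = (#positive) - (#negative) = 2 - 4 = -2.
State-sum expansion of <K>. There are 2^6 = 64 states.
Smooth each crossing (0=||, 1=⌣⌢); contribution A^(Σ sign_k(1-2s_k)) * d^(L-1).
Tabulate the states by total A-exponent and number of loops L (A-exp: L × count):
  A^6: L=5 ×1
  A^4: L=4 ×6
  A^2: L=3 ×15
  A^0: L=2 ×19, L=4 ×1
  A^-2: L=1 ×11, L=3 ×4
  A^-4: L=2 ×6
  A^-6: L=3 ×1
Each group contributes A^e * Σ count * d^(L-1):
Powers of d = -A^2 - A^-2: d^2 = A^4 + 2 + A^-4; d^3 = -A^6 - 3*A^2 - 3*A^-2 - A^-6; d^4 = A^8 + 4*A^4 + 6 + 4*A^-4 + A^-8.
  A^6 * (d^4) = A^14 + 4*A^10 + 6*A^6 + 4*A^2 + A^-2
  A^4 * (6*d^3) = -6*A^10 - 18*A^6 - 18*A^2 - 6*A^-2
  A^2 * (15*d^2) = 15*A^6 + 30*A^2 + 15*A^-2
  A^0 * (19*d + d^3) = -A^6 - 22*A^2 - 22*A^-2 - A^-6
  A^-2 * (11 + 4*d^2) = 4*A^2 + 19*A^-2 + 4*A^-6
  A^-4 * (6*d) = -6*A^-2 - 6*A^-6
  A^-6 * (d^2) = A^-2 + 2*A^-6 + A^-10
Summing the groups: <K> = A^14 - 2*A^10 + 2*A^6 - 2*A^2 + 2*A^-2 - A^-6 + A^-10
Normalise by the writhe: (-A^3)^(-w) = (-A^3)^(2) = A^6, so f(A) = A^6 * <K> = A^20 - 2*A^16 + 2*A^12 - 2*A^8 + 2*A^4 - 1 + A^-4.
Substitute A = t^(-1/4), i.e. A^e → t^(-e/4): V(t) = t - 1 + 2*t^-1 - 2*t^-2 + 2*t^-3 - 2*t^-4 + t^-5

Answer: t - 1 + 2*t^-1 - 2*t^-2 + 2*t^-3 - 2*t^-4 + t^-5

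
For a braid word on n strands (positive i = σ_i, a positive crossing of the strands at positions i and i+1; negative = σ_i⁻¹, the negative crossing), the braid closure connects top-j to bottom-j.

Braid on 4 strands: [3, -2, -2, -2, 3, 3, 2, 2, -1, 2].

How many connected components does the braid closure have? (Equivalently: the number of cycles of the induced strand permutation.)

2

Derivation:
Track the strand permutation on 4 strands, starting from identity.
  step 1: s3 swaps positions 3,4 -> [1 2 4 3]
  step 2: s2^-1 swaps positions 2,3 -> [1 4 2 3]
  step 3: s2^-1 swaps positions 2,3 -> [1 2 4 3]
  step 4: s2^-1 swaps positions 2,3 -> [1 4 2 3]
  step 5: s3 swaps positions 3,4 -> [1 4 3 2]
  step 6: s3 swaps positions 3,4 -> [1 4 2 3]
  step 7: s2 swaps positions 2,3 -> [1 2 4 3]
  step 8: s2 swaps positions 2,3 -> [1 4 2 3]
  step 9: s1^-1 swaps positions 1,2 -> [4 1 2 3]
  step 10: s2 swaps positions 2,3 -> [4 2 1 3]
Final permutation (position -> original strand): [4 2 1 3]
Closure components = cycle count of this permutation = 2.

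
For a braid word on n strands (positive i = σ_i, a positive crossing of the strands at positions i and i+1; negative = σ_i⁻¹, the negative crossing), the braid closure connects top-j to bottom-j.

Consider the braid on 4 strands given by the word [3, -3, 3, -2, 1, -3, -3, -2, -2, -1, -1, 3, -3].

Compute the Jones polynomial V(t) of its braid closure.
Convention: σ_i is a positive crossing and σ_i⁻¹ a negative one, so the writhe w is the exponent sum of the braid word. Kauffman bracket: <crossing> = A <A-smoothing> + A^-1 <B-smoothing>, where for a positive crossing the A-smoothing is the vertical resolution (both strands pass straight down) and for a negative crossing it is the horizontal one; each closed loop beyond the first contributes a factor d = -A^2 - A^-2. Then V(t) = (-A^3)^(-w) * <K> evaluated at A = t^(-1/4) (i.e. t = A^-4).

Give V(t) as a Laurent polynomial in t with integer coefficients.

The presented braid s3 s3^-1 s3 s2^-1 s1 s3^-1 s3^-1 s2^-1 s2^-1 s1^-1 s1^-1 s3 s3^-1 on 4 strands reduces by inverse Markov moves (closure unchanged at each step):
  Deconjugate: the word is γ·β·γ⁻¹ with γ = s3 s3^-1 (prefix) and γ⁻¹ = s3 s3^-1 (suffix); strip both.
Reduced to β = s3 s2^-1 s1 s3^-1 s3^-1 s2^-1 s2^-1 s1^-1 s1^-1 on 4 strands, 9 crossings.
Compute on β:
Braid: s3 s2^-1 s1 s3^-1 s3^-1 s2^-1 s2^-1 s1^-1 s1^-1 on 4 strands, 9 crossings.
Writhe w = (#positive) - (#negative) = 2 - 7 = -5.
Computing the Kauffman bracket via state sum. There are 2^9 = 512 states.
Each crossing splits two ways (0=vertical, 1=horizontal). The state's weight is A^(#A-smoothings - #B-smoothings) * d^(loops - 1).
Tabulate the states by total A-exponent and number of loops L (A-exp: L × count):
  A^9: L=5 ×1
  A^7: L=4 ×9
  A^5: L=3 ×31, L=5 ×5
  A^3: L=2 ×48, L=4 ×35, L=6 ×1
  A^1: L=1 ×28, L=3 ×86, L=5 ×12
  A^-1: L=2 ×82, L=4 ×43, L=6 ×1
  A^-3: L=1 ×20, L=3 ×58, L=5 ×6
  A^-5: L=2 ×25, L=4 ×11
  A^-7: L=1 ×3, L=3 ×6
  A^-9: L=2 ×1
Each group contributes A^e * Σ count * d^(L-1):
Powers of d = -A^2 - A^-2: d^2 = A^4 + 2 + A^-4; d^3 = -A^6 - 3*A^2 - 3*A^-2 - A^-6; d^4 = A^8 + 4*A^4 + 6 + 4*A^-4 + A^-8; d^5 = -A^10 - 5*A^6 - 10*A^2 - 10*A^-2 - 5*A^-6 - A^-10.
  A^9 * (d^4) = A^17 + 4*A^13 + 6*A^9 + 4*A^5 + A
  A^7 * (9*d^3) = -9*A^13 - 27*A^9 - 27*A^5 - 9*A
  A^5 * (31*d^2 + 5*d^4) = 5*A^13 + 51*A^9 + 92*A^5 + 51*A + 5*A^-3
  A^3 * (48*d + 35*d^3 + d^5) = -A^13 - 40*A^9 - 163*A^5 - 163*A - 40*A^-3 - A^-7
  A^1 * (28 + 86*d^2 + 12*d^4) = 12*A^9 + 134*A^5 + 272*A + 134*A^-3 + 12*A^-7
  A^-1 * (82*d + 43*d^3 + d^5) = -A^9 - 48*A^5 - 221*A - 221*A^-3 - 48*A^-7 - A^-11
  A^-3 * (20 + 58*d^2 + 6*d^4) = 6*A^5 + 82*A + 172*A^-3 + 82*A^-7 + 6*A^-11
  A^-5 * (25*d + 11*d^3) = -11*A - 58*A^-3 - 58*A^-7 - 11*A^-11
  A^-7 * (3 + 6*d^2) = 6*A^-3 + 15*A^-7 + 6*A^-11
  A^-9 * (d) = -A^-7 - A^-11
Summing the groups: <K> = A^17 - A^13 + A^9 - 2*A^5 + 2*A - 2*A^-3 + A^-7 - A^-11
Normalise by the writhe: (-A^3)^(-w) = (-A^3)^(5) = -A^15, so f(A) = -A^15 * <K> = -A^32 + A^28 - A^24 + 2*A^20 - 2*A^16 + 2*A^12 - A^8 + A^4.
Substitute A = t^(-1/4), i.e. A^e → t^(-e/4): V(t) = t^-1 - t^-2 + 2*t^-3 - 2*t^-4 + 2*t^-5 - t^-6 + t^-7 - t^-8

Answer: t^-1 - t^-2 + 2*t^-3 - 2*t^-4 + 2*t^-5 - t^-6 + t^-7 - t^-8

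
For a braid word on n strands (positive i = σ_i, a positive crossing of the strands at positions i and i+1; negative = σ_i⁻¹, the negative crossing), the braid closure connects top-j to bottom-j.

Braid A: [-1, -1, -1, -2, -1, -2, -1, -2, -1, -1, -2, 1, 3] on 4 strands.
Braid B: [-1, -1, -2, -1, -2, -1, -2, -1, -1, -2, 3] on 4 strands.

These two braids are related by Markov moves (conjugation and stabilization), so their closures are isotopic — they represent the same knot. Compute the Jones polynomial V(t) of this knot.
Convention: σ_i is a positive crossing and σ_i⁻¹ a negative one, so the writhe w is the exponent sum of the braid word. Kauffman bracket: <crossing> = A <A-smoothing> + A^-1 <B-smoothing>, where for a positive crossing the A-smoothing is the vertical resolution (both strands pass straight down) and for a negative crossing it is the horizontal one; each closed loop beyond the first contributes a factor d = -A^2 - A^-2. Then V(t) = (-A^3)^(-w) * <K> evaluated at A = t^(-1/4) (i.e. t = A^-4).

Markov-equivalent braids have isotopic closures, hence identical knot invariants. Strip the Markov moves from each word to reach a common short braid β, then compute V(t) once on β.
Braid A: s1^-1 s1^-1 s1^-1 s2^-1 s1^-1 s2^-1 s1^-1 s2^-1 s1^-1 s1^-1 s2^-1 s1 s3 on 4 strands reduces by inverse Markov moves (closure unchanged at each step):
  Destabilize: the word has the form β·s3 where s3 occurs only as the final letter (β ∈ B_3); drop it and the last strand → 3 strands.
  Deconjugate: the word is γ·β·γ⁻¹ with γ = s1^-1 (prefix) and γ⁻¹ = s1 (suffix); strip both.
Reduced to β = s1^-1 s1^-1 s2^-1 s1^-1 s2^-1 s1^-1 s2^-1 s1^-1 s1^-1 s2^-1 on 3 strands, 10 crossings.
Braid B: s1^-1 s1^-1 s2^-1 s1^-1 s2^-1 s1^-1 s2^-1 s1^-1 s1^-1 s2^-1 s3 on 4 strands reduces by inverse Markov moves (closure unchanged at each step):
  Destabilize: the word has the form β·s3 where s3 occurs only as the final letter (β ∈ B_3); drop it and the last strand → 3 strands.
Reduced to β = s1^-1 s1^-1 s2^-1 s1^-1 s2^-1 s1^-1 s2^-1 s1^-1 s1^-1 s2^-1 on 3 strands, 10 crossings.
Both give the same β = s1^-1 s1^-1 s2^-1 s1^-1 s2^-1 s1^-1 s2^-1 s1^-1 s1^-1 s2^-1 on 3 strands, so one state sum suffices:
Braid: s1^-1 s1^-1 s2^-1 s1^-1 s2^-1 s1^-1 s2^-1 s1^-1 s1^-1 s2^-1 on 3 strands, 10 crossings.
Writhe w = (#positive) - (#negative) = 0 - 10 = -10.
Computing the Kauffman bracket via state sum. There are 2^10 = 1024 states.
Smooth each crossing (0=||, 1=⌣⌢); contribution A^(Σ sign_k(1-2s_k)) * d^(L-1).
Tabulate the states by total A-exponent and number of loops L (A-exp: L × count):
  A^10: L=3 ×1
  A^8: L=2 ×4, L=4 ×6
  A^6: L=1 ×4, L=3 ×30, L=5 ×11
  A^4: L=2 ×48, L=4 ×65, L=6 ×7
  A^2: L=1 ×24, L=3 ×140, L=5 ×45, L=7 ×1
  A^0: L=2 ×129, L=4 ×117, L=6 ×6
  A^-2: L=1 ×43, L=3 ×151, L=5 ×16
  A^-4: L=2 ×96, L=4 ×24
  A^-6: L=1 ×24, L=3 ×21
  A^-8: L=2 ×10
  A^-10: L=3 ×1
Each group contributes A^e * Σ count * d^(L-1):
Powers of d = -A^2 - A^-2: d^2 = A^4 + 2 + A^-4; d^3 = -A^6 - 3*A^2 - 3*A^-2 - A^-6; d^4 = A^8 + 4*A^4 + 6 + 4*A^-4 + A^-8; d^5 = -A^10 - 5*A^6 - 10*A^2 - 10*A^-2 - 5*A^-6 - A^-10; d^6 = A^12 + 6*A^8 + 15*A^4 + 20 + 15*A^-4 + 6*A^-8 + A^-12.
  A^10 * (d^2) = A^14 + 2*A^10 + A^6
  A^8 * (4*d + 6*d^3) = -6*A^14 - 22*A^10 - 22*A^6 - 6*A^2
  A^6 * (4 + 30*d^2 + 11*d^4) = 11*A^14 + 74*A^10 + 130*A^6 + 74*A^2 + 11*A^-2
  A^4 * (48*d + 65*d^3 + 7*d^5) = -7*A^14 - 100*A^10 - 313*A^6 - 313*A^2 - 100*A^-2 - 7*A^-6
  A^2 * (24 + 140*d^2 + 45*d^4 + d^6) = A^14 + 51*A^10 + 335*A^6 + 594*A^2 + 335*A^-2 + 51*A^-6 + A^-10
  A^0 * (129*d + 117*d^3 + 6*d^5) = -6*A^10 - 147*A^6 - 540*A^2 - 540*A^-2 - 147*A^-6 - 6*A^-10
  A^-2 * (43 + 151*d^2 + 16*d^4) = 16*A^6 + 215*A^2 + 441*A^-2 + 215*A^-6 + 16*A^-10
  A^-4 * (96*d + 24*d^3) = -24*A^2 - 168*A^-2 - 168*A^-6 - 24*A^-10
  A^-6 * (24 + 21*d^2) = 21*A^-2 + 66*A^-6 + 21*A^-10
  A^-8 * (10*d) = -10*A^-6 - 10*A^-10
  A^-10 * (d^2) = A^-6 + 2*A^-10 + A^-14
Summing the groups: <K> = -A^10 + A^-6 + A^-14
Normalise by the writhe: (-A^3)^(-w) = (-A^3)^(10) = A^30, so f(A) = A^30 * <K> = -A^40 + A^24 + A^16.
Substitute A = t^(-1/4), i.e. A^e → t^(-e/4): V(t) = t^-4 + t^-6 - t^-10

Answer: t^-4 + t^-6 - t^-10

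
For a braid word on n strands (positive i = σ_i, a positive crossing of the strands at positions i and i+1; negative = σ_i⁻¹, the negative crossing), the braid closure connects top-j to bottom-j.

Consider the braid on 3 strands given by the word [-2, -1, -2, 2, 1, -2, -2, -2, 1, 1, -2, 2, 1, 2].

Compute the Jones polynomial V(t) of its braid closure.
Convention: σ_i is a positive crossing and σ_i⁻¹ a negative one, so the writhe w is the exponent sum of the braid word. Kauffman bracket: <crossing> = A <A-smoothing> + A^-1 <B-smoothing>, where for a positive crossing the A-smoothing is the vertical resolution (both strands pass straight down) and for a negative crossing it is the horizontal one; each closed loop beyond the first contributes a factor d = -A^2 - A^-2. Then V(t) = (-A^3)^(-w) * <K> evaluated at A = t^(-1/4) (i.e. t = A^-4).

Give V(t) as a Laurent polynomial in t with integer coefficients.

The presented braid s2^-1 s1^-1 s2^-1 s2 s1 s2^-1 s2^-1 s2^-1 s1 s1 s2^-1 s2 s1 s2 on 3 strands reduces by inverse Markov moves (closure unchanged at each step):
  Deconjugate: the word is γ·β·γ⁻¹ with γ = s2^-1 s1^-1 (prefix) and γ⁻¹ = s1 s2 (suffix); strip both.
  Deconjugate: the word is γ·β·γ⁻¹ with γ = s2^-1 s2 (prefix) and γ⁻¹ = s2^-1 s2 (suffix); strip both.
Reduced to β = s1 s2^-1 s2^-1 s2^-1 s1 s1 on 3 strands, 6 crossings.
Compute on β:
Braid: s1 s2^-1 s2^-1 s2^-1 s1 s1 on 3 strands, 6 crossings.
Writhe w = (#positive) - (#negative) = 3 - 3 = 0.
State-sum expansion of <K>. There are 2^6 = 64 states.
Smooth each crossing (0=||, 1=⌣⌢); contribution A^(Σ sign_k(1-2s_k)) * d^(L-1).
Tabulate the states by total A-exponent and number of loops L (A-exp: L × count):
  A^6: L=4 ×1
  A^4: L=3 ×6
  A^2: L=2 ×12, L=4 ×3
  A^0: L=1 ×9, L=3 ×10, L=5 ×1
  A^-2: L=2 ×12, L=4 ×3
  A^-4: L=3 ×6
  A^-6: L=4 ×1
Each group contributes A^e * Σ count * d^(L-1):
Powers of d = -A^2 - A^-2: d^2 = A^4 + 2 + A^-4; d^3 = -A^6 - 3*A^2 - 3*A^-2 - A^-6; d^4 = A^8 + 4*A^4 + 6 + 4*A^-4 + A^-8.
  A^6 * (d^3) = -A^12 - 3*A^8 - 3*A^4 - 1
  A^4 * (6*d^2) = 6*A^8 + 12*A^4 + 6
  A^2 * (12*d + 3*d^3) = -3*A^8 - 21*A^4 - 21 - 3*A^-4
  A^0 * (9 + 10*d^2 + d^4) = A^8 + 14*A^4 + 35 + 14*A^-4 + A^-8
  A^-2 * (12*d + 3*d^3) = -3*A^4 - 21 - 21*A^-4 - 3*A^-8
  A^-4 * (6*d^2) = 6 + 12*A^-4 + 6*A^-8
  A^-6 * (d^3) = -1 - 3*A^-4 - 3*A^-8 - A^-12
Summing the groups: <K> = -A^12 + A^8 - A^4 + 3 - A^-4 + A^-8 - A^-12
Normalise by the writhe: (-A^3)^(-w) = (-A^3)^(0) = 1, so f(A) = 1 * <K> = -A^12 + A^8 - A^4 + 3 - A^-4 + A^-8 - A^-12.
Substitute A = t^(-1/4), i.e. A^e → t^(-e/4): V(t) = -t^3 + t^2 - t + 3 - t^-1 + t^-2 - t^-3

Answer: -t^3 + t^2 - t + 3 - t^-1 + t^-2 - t^-3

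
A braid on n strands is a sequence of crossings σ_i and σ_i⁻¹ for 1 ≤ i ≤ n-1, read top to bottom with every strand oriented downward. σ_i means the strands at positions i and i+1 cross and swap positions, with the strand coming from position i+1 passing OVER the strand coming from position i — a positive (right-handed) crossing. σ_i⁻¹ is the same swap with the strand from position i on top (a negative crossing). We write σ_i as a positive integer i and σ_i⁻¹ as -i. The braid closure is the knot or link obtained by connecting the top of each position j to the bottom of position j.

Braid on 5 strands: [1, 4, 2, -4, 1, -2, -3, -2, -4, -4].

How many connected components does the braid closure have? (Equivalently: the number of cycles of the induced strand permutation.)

Track the strand permutation on 5 strands, starting from identity.
  step 1: s1 swaps positions 1,2 -> [2 1 3 4 5]
  step 2: s4 swaps positions 4,5 -> [2 1 3 5 4]
  step 3: s2 swaps positions 2,3 -> [2 3 1 5 4]
  step 4: s4^-1 swaps positions 4,5 -> [2 3 1 4 5]
  step 5: s1 swaps positions 1,2 -> [3 2 1 4 5]
  step 6: s2^-1 swaps positions 2,3 -> [3 1 2 4 5]
  step 7: s3^-1 swaps positions 3,4 -> [3 1 4 2 5]
  step 8: s2^-1 swaps positions 2,3 -> [3 4 1 2 5]
  step 9: s4^-1 swaps positions 4,5 -> [3 4 1 5 2]
  step 10: s4^-1 swaps positions 4,5 -> [3 4 1 2 5]
Final permutation (position -> original strand): [3 4 1 2 5]
Closure components = cycle count of this permutation = 3.

Answer: 3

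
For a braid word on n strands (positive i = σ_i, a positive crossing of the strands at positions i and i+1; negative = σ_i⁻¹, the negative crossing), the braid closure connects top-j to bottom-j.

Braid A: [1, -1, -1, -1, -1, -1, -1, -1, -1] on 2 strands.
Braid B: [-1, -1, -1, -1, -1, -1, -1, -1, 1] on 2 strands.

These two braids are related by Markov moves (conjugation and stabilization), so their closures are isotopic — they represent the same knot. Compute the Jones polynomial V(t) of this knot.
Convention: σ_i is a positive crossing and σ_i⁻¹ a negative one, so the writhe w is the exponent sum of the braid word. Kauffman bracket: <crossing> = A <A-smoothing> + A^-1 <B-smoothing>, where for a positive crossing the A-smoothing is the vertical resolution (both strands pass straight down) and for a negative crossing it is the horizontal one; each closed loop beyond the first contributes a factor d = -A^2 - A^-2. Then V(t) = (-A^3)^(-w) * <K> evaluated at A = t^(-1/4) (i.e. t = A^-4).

t^-3 + t^-5 - t^-6 + t^-7 - t^-8 + t^-9 - t^-10

Derivation:
Markov-equivalent braids have isotopic closures, hence identical knot invariants. Strip the Markov moves from each word to reach a common short braid β, then compute V(t) once on β.
Braid A: s1 s1^-1 s1^-1 s1^-1 s1^-1 s1^-1 s1^-1 s1^-1 s1^-1 on 2 strands reduces by inverse Markov moves (closure unchanged at each step):
  Deconjugate: the word is γ·β·γ⁻¹ with γ = s1 (prefix) and γ⁻¹ = s1^-1 (suffix); strip both.
Reduced to β = s1^-1 s1^-1 s1^-1 s1^-1 s1^-1 s1^-1 s1^-1 on 2 strands, 7 crossings.
Braid B: s1^-1 s1^-1 s1^-1 s1^-1 s1^-1 s1^-1 s1^-1 s1^-1 s1 on 2 strands reduces by inverse Markov moves (closure unchanged at each step):
  Deconjugate: the word is γ·β·γ⁻¹ with γ = s1^-1 (prefix) and γ⁻¹ = s1 (suffix); strip both.
Reduced to β = s1^-1 s1^-1 s1^-1 s1^-1 s1^-1 s1^-1 s1^-1 on 2 strands, 7 crossings.
Both give the same β = s1^-1 s1^-1 s1^-1 s1^-1 s1^-1 s1^-1 s1^-1 on 2 strands, so one state sum suffices:
Braid: s1^-1 s1^-1 s1^-1 s1^-1 s1^-1 s1^-1 s1^-1 on 2 strands, 7 crossings.
Writhe w = (#positive) - (#negative) = 0 - 7 = -7.
State-sum expansion of <K>. There are 2^7 = 128 states.
For each crossing: s=0 is the vertical smoothing, s=1 horizontal. Crossing k contributes A^(sign_k * (1 - 2*s_k)); loop factor d = -A^2 - A^-2.
Tabulate the states by total A-exponent and number of loops L (A-exp: L × count):
  A^7: L=7 ×1
  A^5: L=6 ×7
  A^3: L=5 ×21
  A^1: L=4 ×35
  A^-1: L=3 ×35
  A^-3: L=2 ×21
  A^-5: L=1 ×7
  A^-7: L=2 ×1
Each group contributes A^e * Σ count * d^(L-1):
Powers of d = -A^2 - A^-2: d^2 = A^4 + 2 + A^-4; d^3 = -A^6 - 3*A^2 - 3*A^-2 - A^-6; d^4 = A^8 + 4*A^4 + 6 + 4*A^-4 + A^-8; d^5 = -A^10 - 5*A^6 - 10*A^2 - 10*A^-2 - 5*A^-6 - A^-10; d^6 = A^12 + 6*A^8 + 15*A^4 + 20 + 15*A^-4 + 6*A^-8 + A^-12.
  A^7 * (d^6) = A^19 + 6*A^15 + 15*A^11 + 20*A^7 + 15*A^3 + 6*A^-1 + A^-5
  A^5 * (7*d^5) = -7*A^15 - 35*A^11 - 70*A^7 - 70*A^3 - 35*A^-1 - 7*A^-5
  A^3 * (21*d^4) = 21*A^11 + 84*A^7 + 126*A^3 + 84*A^-1 + 21*A^-5
  A^1 * (35*d^3) = -35*A^7 - 105*A^3 - 105*A^-1 - 35*A^-5
  A^-1 * (35*d^2) = 35*A^3 + 70*A^-1 + 35*A^-5
  A^-3 * (21*d) = -21*A^-1 - 21*A^-5
  A^-5 * (7) = 7*A^-5
  A^-7 * (d) = -A^-5 - A^-9
Summing the groups: <K> = A^19 - A^15 + A^11 - A^7 + A^3 - A^-1 - A^-9
Normalise by the writhe: (-A^3)^(-w) = (-A^3)^(7) = -A^21, so f(A) = -A^21 * <K> = -A^40 + A^36 - A^32 + A^28 - A^24 + A^20 + A^12.
Substitute A = t^(-1/4), i.e. A^e → t^(-e/4): V(t) = t^-3 + t^-5 - t^-6 + t^-7 - t^-8 + t^-9 - t^-10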